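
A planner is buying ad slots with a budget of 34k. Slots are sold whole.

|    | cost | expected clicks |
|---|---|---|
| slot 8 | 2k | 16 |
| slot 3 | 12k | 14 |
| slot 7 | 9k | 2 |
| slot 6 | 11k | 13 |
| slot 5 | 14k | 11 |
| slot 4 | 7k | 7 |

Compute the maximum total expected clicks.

50

Allowing fractional choices, the relaxed optimum would be about 51.6, but ad slots are indivisible.
slot 8 + slot 3 + slot 7 + slot 6: cost 2 + 12 + 9 + 11 = 34 ≤ 34, expected clicks 16 + 14 + 2 + 13 = 45.
slot 8 + slot 6 + slot 5 + slot 4: cost 2 + 11 + 14 + 7 = 34 ≤ 34, expected clicks 16 + 13 + 11 + 7 = 47.
slot 8 + slot 3 + slot 6 + slot 4: cost 2 + 12 + 11 + 7 = 32 ≤ 34, expected clicks 16 + 14 + 13 + 7 = 50.
Best is slot 8, slot 3, slot 6, and slot 4 with total expected clicks 50.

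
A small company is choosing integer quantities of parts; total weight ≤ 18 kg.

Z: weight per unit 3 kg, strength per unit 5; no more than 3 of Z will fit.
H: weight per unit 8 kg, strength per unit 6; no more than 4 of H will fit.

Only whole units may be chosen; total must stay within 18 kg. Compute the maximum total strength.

21

2×Z and 1×H: weight 14 ≤ 18, strength 2·5 + 1·6 = 16.
3×Z and 1×H: weight 17 ≤ 18, strength 3·5 + 1·6 = 21.
Best is 21.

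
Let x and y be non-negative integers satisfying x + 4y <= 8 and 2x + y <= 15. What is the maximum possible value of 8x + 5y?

56

The continuous relaxation peaks at (7.43, 0.143) with value 60.14; rounding to a feasible lattice point costs some objective.
(x,y)=(7,0): 1·7+4·0=7≤8, 2·7+1·0=14≤15, objective 56.
(x,y)=(6,0): 1·6+4·0=6≤8, 2·6+1·0=12≤15, objective 48.
No feasible integer point exceeds 56.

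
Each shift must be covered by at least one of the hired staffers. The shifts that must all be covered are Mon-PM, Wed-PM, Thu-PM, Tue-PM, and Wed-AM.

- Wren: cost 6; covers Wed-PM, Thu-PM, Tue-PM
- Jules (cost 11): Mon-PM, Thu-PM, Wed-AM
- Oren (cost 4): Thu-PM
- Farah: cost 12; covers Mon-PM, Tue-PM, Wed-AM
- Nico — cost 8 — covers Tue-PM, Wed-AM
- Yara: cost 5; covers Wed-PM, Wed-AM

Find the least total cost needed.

17

The greedy cost-per-new-shift heuristic would pick Wren, Yara, and Jules for 22, but a cheaper cover exists.
Choose Wren and Jules: together they cover Mon-PM, Wed-PM, Thu-PM, Tue-PM, Wed-AM — every shift.
Total cost: 6 + 11 = 17.
No cover costs less than 17.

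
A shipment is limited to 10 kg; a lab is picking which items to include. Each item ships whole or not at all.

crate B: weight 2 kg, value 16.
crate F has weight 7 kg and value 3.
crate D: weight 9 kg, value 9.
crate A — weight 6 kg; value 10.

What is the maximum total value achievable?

Allowing fractional choices, the relaxed optimum would be about 28.0, but items are indivisible.
crate B + crate F: weight 2 + 7 = 9 ≤ 10, value 16 + 3 = 19.
crate B + crate A: weight 2 + 6 = 8 ≤ 10, value 16 + 10 = 26.
crate B: weight 2 ≤ 10, value 16.
Best is crate B and crate A with total value 26.

26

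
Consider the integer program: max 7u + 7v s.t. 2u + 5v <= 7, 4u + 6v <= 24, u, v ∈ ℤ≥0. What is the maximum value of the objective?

The continuous relaxation peaks at (3.5, 0) with value 24.50; rounding to a feasible lattice point costs some objective.
(u,v)=(3,0): 2·3+5·0=6≤7, 4·3+6·0=12≤24, objective 21.
(u,v)=(2,0): 2·2+5·0=4≤7, 4·2+6·0=8≤24, objective 14.
Maximum is 21 at (u,v)=(3,0).

21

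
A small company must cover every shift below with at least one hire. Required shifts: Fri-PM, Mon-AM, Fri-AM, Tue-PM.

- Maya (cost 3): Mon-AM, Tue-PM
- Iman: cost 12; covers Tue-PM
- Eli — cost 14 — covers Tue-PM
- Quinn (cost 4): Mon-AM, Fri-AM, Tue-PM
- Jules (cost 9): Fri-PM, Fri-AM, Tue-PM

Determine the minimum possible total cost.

12

The greedy cost-per-new-shift heuristic would pick Quinn and Jules for 13, but a cheaper cover exists.
Choose Maya and Jules: together they cover Fri-PM, Mon-AM, Fri-AM, Tue-PM — every shift.
Total cost: 3 + 9 = 12.
No cover costs less than 12.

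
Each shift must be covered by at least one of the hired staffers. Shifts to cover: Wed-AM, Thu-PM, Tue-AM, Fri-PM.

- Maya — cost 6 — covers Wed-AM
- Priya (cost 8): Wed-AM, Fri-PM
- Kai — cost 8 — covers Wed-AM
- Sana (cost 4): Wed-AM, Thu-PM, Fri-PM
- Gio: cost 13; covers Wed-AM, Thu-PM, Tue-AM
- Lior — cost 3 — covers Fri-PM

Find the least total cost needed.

16

This is a weighted set-cover instance.
The greedy cost-per-new-shift heuristic would pick Sana and Gio for 17, but a cheaper cover exists.
Choose Gio and Lior: together they cover Wed-AM, Thu-PM, Tue-AM, Fri-PM — every shift.
Total cost: 13 + 3 = 16.
No cover costs less than 16.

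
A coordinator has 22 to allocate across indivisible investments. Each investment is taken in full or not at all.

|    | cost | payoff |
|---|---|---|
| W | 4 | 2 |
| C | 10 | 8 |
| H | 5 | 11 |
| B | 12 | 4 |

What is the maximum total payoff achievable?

21

This is an integer program with binary decision variables.
Allowing fractional choices, the relaxed optimum would be about 22.0, but investments are indivisible.
C + H: cost 10 + 5 = 15 ≤ 22, payoff 8 + 11 = 19.
W + H + B: cost 4 + 5 + 12 = 21 ≤ 22, payoff 2 + 11 + 4 = 17.
W + C + H: cost 4 + 10 + 5 = 19 ≤ 22, payoff 2 + 8 + 11 = 21.
Best is W, C, and H with total payoff 21.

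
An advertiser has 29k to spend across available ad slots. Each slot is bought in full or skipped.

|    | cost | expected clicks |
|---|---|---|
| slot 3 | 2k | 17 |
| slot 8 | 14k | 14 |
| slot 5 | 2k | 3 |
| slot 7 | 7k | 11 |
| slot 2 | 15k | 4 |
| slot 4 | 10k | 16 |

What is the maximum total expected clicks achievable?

50

This is an integer program with binary decision variables.
Allowing fractional choices, the relaxed optimum would be about 55.0, but ad slots are indivisible.
slot 3 + slot 5 + slot 7 + slot 4: cost 2 + 2 + 7 + 10 = 21 ≤ 29, expected clicks 17 + 3 + 11 + 16 = 47.
slot 3 + slot 8 + slot 5 + slot 4: cost 2 + 14 + 2 + 10 = 28 ≤ 29, expected clicks 17 + 14 + 3 + 16 = 50.
Best is slot 3, slot 8, slot 5, and slot 4 with total expected clicks 50.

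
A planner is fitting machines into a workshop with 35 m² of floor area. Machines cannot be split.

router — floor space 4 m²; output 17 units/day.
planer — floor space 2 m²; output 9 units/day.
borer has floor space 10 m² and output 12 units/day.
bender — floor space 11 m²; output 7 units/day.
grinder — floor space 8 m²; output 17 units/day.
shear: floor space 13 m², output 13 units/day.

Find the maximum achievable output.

62

Take router, planer, borer, bender, and grinder: floor space 4 + 2 + 10 + 11 + 8 = 35 ≤ 35, output 17 + 9 + 12 + 7 + 17 = 62.
No other feasible combination does better.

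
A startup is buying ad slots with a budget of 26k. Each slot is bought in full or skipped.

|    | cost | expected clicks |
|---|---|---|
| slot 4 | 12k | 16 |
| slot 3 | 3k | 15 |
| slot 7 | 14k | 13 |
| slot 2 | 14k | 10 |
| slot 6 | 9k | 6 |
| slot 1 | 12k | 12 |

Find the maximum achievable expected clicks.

This is an integer program with binary decision variables.
Allowing fractional choices, the relaxed optimum would be about 42.0, but ad slots are indivisible.
slot 4 + slot 3 + slot 6: cost 12 + 3 + 9 = 24 ≤ 26, expected clicks 16 + 15 + 6 = 37.
slot 3 + slot 7 + slot 6: cost 3 + 14 + 9 = 26 ≤ 26, expected clicks 15 + 13 + 6 = 34.
slot 3 + slot 6 + slot 1: cost 3 + 9 + 12 = 24 ≤ 26, expected clicks 15 + 6 + 12 = 33.
Best is slot 4, slot 3, and slot 6 with total expected clicks 37.

37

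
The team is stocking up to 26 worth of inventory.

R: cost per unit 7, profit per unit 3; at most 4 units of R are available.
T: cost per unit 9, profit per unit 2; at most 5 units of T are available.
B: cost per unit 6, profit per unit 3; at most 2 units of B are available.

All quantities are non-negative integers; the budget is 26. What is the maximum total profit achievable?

12

This is a bounded integer knapsack.
Take 2×R and 2×B: cost 26 ≤ 26, profit 2·3 + 2·3 = 12.
B has the best ratio (3/6) and is taken to its limit of 2; remaining capacity is filled optimally with the others.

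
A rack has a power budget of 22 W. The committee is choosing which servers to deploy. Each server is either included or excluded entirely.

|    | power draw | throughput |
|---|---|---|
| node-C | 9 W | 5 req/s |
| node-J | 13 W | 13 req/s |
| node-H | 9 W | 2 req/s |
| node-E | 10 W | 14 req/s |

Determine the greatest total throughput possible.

Treat it as a binary knapsack problem.
Take node-C and node-E: power draw 9 + 10 = 19 ≤ 22, throughput 5 + 14 = 19.
No other feasible combination does better.

19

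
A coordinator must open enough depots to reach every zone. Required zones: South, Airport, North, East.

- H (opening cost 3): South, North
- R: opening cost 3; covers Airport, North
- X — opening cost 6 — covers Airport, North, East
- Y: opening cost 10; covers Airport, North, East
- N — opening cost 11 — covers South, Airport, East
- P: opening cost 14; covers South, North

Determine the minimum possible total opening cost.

9

This is an integer covering problem.
The greedy cost-per-new-zone heuristic would pick H, R, and X for 12, but a cheaper cover exists.
Choose H and X: together they cover South, Airport, North, East — every zone.
Total opening cost: 3 + 6 = 9.
No cover costs less than 9.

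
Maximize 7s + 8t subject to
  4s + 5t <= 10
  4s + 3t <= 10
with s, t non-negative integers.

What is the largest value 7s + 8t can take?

(s,t)=(0,2): 4·0+5·2=10≤10, 4·0+3·2=6≤10, objective 16.
(s,t)=(1,1): 4·1+5·1=9≤10, 4·1+3·1=7≤10, objective 15.
The best lattice point is (0,2), giving 16.

16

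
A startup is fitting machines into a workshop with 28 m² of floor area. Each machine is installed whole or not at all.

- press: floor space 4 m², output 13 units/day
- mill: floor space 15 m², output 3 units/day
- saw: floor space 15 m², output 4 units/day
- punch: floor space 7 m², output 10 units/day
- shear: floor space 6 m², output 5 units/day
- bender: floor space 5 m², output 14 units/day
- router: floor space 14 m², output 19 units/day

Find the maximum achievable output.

This is a 0-1 knapsack instance.
Take press, bender, and router: floor space 4 + 5 + 14 = 23 ≤ 28, output 13 + 14 + 19 = 46.
No other feasible combination does better.

46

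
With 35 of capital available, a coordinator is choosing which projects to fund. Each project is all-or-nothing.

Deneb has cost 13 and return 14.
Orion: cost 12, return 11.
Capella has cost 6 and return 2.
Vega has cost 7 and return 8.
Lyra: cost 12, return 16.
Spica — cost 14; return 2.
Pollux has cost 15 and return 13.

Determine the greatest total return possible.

Take Deneb, Vega, and Lyra: cost 13 + 7 + 12 = 32 ≤ 35, return 14 + 8 + 16 = 38.
No other feasible combination does better.

38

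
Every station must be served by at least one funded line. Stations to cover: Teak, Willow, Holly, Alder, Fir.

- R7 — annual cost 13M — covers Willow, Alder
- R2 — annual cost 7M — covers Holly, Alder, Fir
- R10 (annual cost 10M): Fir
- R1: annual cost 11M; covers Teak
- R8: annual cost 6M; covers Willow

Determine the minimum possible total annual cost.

24

Choose R2, R1, and R8: together they cover Teak, Willow, Holly, Alder, Fir — every station.
Total annual cost: 7 + 11 + 6 = 24.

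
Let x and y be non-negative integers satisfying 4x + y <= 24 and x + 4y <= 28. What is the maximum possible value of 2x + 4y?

32

The continuous relaxation peaks at (4.53, 5.87) with value 32.53; rounding to a feasible lattice point costs some objective.
(x,y)=(4,6): 4·4+1·6=22≤24, 1·4+4·6=28≤28, objective 32.
(x,y)=(3,6): 4·3+1·6=18≤24, 1·3+4·6=27≤28, objective 30.
(x,y)=(4,5): 4·4+1·5=21≤24, 1·4+4·5=24≤28, objective 28.
(x,y)=(5,4): 4·5+1·4=24≤24, 1·5+4·4=21≤28, objective 26.
The best lattice point is (4,6), giving 32.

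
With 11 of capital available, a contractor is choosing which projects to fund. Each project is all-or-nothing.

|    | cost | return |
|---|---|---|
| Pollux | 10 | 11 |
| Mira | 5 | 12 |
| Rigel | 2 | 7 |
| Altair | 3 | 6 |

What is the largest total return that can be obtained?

Mira + Rigel + Altair: cost 5 + 2 + 3 = 10 ≤ 11, return 12 + 7 + 6 = 25.
Mira + Altair: cost 5 + 3 = 8 ≤ 11, return 12 + 6 = 18.
Mira + Rigel: cost 5 + 2 = 7 ≤ 11, return 12 + 7 = 19.
Best is Mira, Rigel, and Altair with total return 25.

25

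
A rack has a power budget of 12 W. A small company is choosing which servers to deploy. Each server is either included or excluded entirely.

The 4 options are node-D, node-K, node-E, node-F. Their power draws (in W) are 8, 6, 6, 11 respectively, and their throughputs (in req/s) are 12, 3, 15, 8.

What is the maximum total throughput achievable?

18

This is an integer program with binary decision variables.
Allowing fractional choices, the relaxed optimum would be about 24.0, but servers are indivisible.
node-K + node-E: power draw 6 + 6 = 12 ≤ 12, throughput 3 + 15 = 18.
node-E: power draw 6 ≤ 12, throughput 15.
Best is node-K and node-E with total throughput 18.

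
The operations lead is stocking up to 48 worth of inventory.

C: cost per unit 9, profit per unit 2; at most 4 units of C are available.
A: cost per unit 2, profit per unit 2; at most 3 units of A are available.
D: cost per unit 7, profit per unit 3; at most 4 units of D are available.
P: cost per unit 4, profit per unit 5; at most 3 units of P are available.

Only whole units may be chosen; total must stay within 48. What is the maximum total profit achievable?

This is a bounded integer knapsack.
Take 3×A, 4×D, and 3×P: cost 46 ≤ 48, profit 3·2 + 4·3 + 3·5 = 33.
P has the best ratio (5/4) and is taken to its limit of 3; remaining capacity is filled optimally with the others.

33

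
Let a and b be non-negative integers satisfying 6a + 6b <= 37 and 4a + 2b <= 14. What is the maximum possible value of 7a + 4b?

27

The continuous relaxation peaks at (0.833, 5.33) with value 27.17; rounding to a feasible lattice point costs some objective.
(a,b)=(1,5) is feasible, giving 27.
(a,b)=(0,6) is feasible, giving 24.
(a,b)=(1,4) is feasible, giving 23.
(a,b)=(0,5) is feasible, giving 20.
The best lattice point is (1,5), giving 27.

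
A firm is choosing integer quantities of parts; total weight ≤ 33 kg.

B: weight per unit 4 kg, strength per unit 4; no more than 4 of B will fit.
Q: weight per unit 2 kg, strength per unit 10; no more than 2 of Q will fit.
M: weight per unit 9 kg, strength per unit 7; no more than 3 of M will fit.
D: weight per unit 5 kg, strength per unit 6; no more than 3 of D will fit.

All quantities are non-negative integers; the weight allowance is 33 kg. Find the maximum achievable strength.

Take 3×B, 2×Q, and 3×D: weight 31 ≤ 33, strength 3·4 + 2·10 + 3·6 = 50.
Q has the best ratio (10/2) and is taken to its limit of 2; remaining capacity is filled optimally with the others.

50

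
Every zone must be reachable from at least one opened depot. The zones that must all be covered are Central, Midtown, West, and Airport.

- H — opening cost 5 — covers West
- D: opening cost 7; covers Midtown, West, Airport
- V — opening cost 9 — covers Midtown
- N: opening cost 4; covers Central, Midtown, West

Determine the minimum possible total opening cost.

Choose D and N: together they cover Central, Midtown, West, Airport — every zone.
Total opening cost: 7 + 4 = 11.
No cover costs less than 11.

11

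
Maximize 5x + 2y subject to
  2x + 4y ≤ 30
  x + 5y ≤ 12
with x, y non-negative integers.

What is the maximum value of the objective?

(x,y)=(12,0) is feasible, giving 60.
(x,y)=(11,0) is feasible, giving 55.
No feasible integer point exceeds 60.

60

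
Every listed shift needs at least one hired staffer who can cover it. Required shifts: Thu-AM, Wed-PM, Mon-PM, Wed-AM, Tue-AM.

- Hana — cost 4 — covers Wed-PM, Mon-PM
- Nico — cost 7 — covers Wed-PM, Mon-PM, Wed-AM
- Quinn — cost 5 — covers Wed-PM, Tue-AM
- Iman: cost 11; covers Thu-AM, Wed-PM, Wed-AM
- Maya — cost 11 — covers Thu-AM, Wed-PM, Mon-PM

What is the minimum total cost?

20

Choose Hana, Quinn, and Iman: together they cover Thu-AM, Wed-PM, Mon-PM, Wed-AM, Tue-AM — every shift.
Total cost: 4 + 5 + 11 = 20.
No cover costs less than 20.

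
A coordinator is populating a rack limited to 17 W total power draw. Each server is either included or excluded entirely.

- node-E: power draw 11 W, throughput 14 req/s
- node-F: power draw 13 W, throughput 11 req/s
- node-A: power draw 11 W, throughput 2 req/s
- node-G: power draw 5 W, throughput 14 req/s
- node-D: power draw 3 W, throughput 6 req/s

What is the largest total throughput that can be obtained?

Allowing fractional choices, the relaxed optimum would be about 31.5, but servers are indivisible.
node-E + node-G: power draw 11 + 5 = 16 ≤ 17, throughput 14 + 14 = 28.
node-E + node-D: power draw 11 + 3 = 14 ≤ 17, throughput 14 + 6 = 20.
node-G + node-D: power draw 5 + 3 = 8 ≤ 17, throughput 14 + 6 = 20.
Best is node-E and node-G with total throughput 28.

28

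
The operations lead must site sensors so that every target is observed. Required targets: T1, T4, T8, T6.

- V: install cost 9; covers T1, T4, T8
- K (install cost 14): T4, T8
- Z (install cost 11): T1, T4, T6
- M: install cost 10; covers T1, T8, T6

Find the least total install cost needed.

19

This is an integer covering problem.
Choose V and M: together they cover T1, T4, T8, T6 — every target.
Total install cost: 9 + 10 = 19.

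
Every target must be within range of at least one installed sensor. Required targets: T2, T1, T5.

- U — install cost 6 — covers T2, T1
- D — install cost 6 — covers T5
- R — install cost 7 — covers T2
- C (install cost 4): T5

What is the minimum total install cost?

10

Choose U and C: together they cover T2, T1, T5 — every target.
Total install cost: 6 + 4 = 10.
No cover costs less than 10.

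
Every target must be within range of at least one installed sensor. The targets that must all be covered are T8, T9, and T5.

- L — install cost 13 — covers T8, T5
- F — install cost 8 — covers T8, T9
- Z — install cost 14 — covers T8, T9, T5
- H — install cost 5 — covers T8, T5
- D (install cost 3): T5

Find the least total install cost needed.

11

The greedy cost-per-new-target heuristic would pick H and F for 13, but a cheaper cover exists.
Choose F and D: together they cover T8, T9, T5 — every target.
Total install cost: 8 + 3 = 11.
No cover costs less than 11.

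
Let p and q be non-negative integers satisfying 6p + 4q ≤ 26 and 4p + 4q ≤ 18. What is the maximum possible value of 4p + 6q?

(p,q)=(0,4) is feasible, giving 24.
(p,q)=(1,3) is feasible, giving 22.
(p,q)=(0,3) is feasible, giving 18.
The best lattice point is (0,4), giving 24.

24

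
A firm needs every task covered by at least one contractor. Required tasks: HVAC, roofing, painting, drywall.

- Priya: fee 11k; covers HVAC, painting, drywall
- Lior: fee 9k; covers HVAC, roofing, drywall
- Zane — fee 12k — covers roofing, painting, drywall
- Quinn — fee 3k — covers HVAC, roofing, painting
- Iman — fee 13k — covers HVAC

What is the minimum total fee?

12

This is a weighted set-cover instance.
Choose Lior and Quinn: together they cover HVAC, roofing, painting, drywall — every task.
Total fee: 9 + 3 = 12.
No cover costs less than 12.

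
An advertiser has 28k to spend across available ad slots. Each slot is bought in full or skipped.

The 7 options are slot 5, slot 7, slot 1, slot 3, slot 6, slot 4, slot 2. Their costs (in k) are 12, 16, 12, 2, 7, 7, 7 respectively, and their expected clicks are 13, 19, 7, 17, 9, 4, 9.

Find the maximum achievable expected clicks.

This is an integer program with binary decision variables.
Take slot 5, slot 3, slot 6, and slot 2: cost 12 + 2 + 7 + 7 = 28 ≤ 28, expected clicks 13 + 17 + 9 + 9 = 48.
No other feasible combination does better.

48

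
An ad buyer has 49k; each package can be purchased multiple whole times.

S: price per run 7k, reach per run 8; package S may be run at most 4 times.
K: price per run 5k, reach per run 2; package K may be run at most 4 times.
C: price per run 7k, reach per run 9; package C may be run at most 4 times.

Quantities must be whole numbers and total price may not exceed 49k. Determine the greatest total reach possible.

60

This is a bounded integer knapsack.
4×S and 3×C: price 49 ≤ 49, reach 4·8 + 3·9 = 59.
3×S and 4×C: price 49 ≤ 49, reach 3·8 + 4·9 = 60.
Best is 60.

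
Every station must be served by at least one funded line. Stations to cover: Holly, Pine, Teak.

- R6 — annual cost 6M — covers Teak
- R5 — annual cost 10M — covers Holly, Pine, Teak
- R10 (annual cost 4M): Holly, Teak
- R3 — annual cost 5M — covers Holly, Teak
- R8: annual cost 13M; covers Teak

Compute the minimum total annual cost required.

10

The greedy cost-per-new-station heuristic would pick R10 and R5 for 14, but a cheaper cover exists.
R5 alone covers Holly, Pine, Teak — every station.
Total annual cost: 10.
No cover costs less than 10.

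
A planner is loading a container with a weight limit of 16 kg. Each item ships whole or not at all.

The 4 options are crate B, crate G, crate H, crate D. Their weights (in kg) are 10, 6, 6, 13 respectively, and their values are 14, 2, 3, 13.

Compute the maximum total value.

Allowing fractional choices, the relaxed optimum would be about 20.0, but items are indivisible.
crate B + crate G: weight 10 + 6 = 16 ≤ 16, value 14 + 2 = 16.
crate B + crate H: weight 10 + 6 = 16 ≤ 16, value 14 + 3 = 17.
crate B: weight 10 ≤ 16, value 14.
Best is crate B and crate H with total value 17.

17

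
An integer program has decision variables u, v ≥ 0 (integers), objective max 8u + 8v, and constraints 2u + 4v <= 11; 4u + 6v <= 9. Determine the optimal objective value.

(u,v)=(2,0): 2·2+4·0=4≤11, 4·2+6·0=8≤9, objective 16.
(u,v)=(1,0): 2·1+4·0=2≤11, 4·1+6·0=4≤9, objective 8.
The best lattice point is (2,0), giving 16.

16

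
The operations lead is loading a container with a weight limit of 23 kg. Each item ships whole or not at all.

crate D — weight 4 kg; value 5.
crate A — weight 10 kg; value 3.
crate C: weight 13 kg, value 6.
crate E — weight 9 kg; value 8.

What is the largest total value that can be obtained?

Allowing fractional choices, the relaxed optimum would be about 17.6, but items are indivisible.
crate C + crate E: weight 13 + 9 = 22 ≤ 23, value 6 + 8 = 14.
crate D + crate A + crate E: weight 4 + 10 + 9 = 23 ≤ 23, value 5 + 3 + 8 = 16.
crate D + crate E: weight 4 + 9 = 13 ≤ 23, value 5 + 8 = 13.
Best is crate D, crate A, and crate E with total value 16.

16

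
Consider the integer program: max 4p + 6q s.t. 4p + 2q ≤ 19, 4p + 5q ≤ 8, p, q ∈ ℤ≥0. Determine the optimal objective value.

8

(p,q)=(2,0): 4·2+2·0=8≤19, 4·2+5·0=8≤8, objective 8.
(p,q)=(0,1): 4·0+2·1=2≤19, 4·0+5·1=5≤8, objective 6.
Maximum is 8 at (p,q)=(2,0).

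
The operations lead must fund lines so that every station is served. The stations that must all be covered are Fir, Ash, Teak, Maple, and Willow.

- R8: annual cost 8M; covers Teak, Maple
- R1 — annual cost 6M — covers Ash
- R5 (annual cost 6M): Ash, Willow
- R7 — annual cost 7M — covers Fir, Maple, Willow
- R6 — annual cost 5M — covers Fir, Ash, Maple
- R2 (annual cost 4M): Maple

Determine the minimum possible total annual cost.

19

Choose R8, R5, and R6: together they cover Fir, Ash, Teak, Maple, Willow — every station.
Total annual cost: 8 + 6 + 5 = 19.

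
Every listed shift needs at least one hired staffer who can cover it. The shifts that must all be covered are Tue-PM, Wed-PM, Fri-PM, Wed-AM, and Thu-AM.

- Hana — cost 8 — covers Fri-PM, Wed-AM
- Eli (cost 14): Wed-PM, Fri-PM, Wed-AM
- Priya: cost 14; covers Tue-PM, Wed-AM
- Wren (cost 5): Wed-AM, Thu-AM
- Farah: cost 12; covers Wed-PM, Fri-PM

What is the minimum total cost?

31

Choose Priya, Wren, and Farah: together they cover Tue-PM, Wed-PM, Fri-PM, Wed-AM, Thu-AM — every shift.
Total cost: 14 + 5 + 12 = 31.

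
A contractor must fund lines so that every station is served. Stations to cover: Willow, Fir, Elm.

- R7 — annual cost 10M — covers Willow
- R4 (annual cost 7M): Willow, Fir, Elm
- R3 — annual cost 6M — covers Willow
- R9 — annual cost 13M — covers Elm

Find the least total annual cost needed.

This is a weighted set-cover instance.
R4 alone covers Willow, Fir, Elm — every station.
Total annual cost: 7.
No cover costs less than 7.

7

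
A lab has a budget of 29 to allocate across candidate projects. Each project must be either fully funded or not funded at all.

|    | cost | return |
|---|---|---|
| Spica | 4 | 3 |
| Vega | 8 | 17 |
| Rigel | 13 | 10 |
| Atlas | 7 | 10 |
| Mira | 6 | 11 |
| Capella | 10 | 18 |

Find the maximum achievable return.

49

This is an integer program with binary decision variables.
Spica + Vega + Mira + Capella: cost 4 + 8 + 6 + 10 = 28 ≤ 29, return 3 + 17 + 11 + 18 = 49.
Spica + Vega + Atlas + Capella: cost 4 + 8 + 7 + 10 = 29 ≤ 29, return 3 + 17 + 10 + 18 = 48.
Best is Spica, Vega, Mira, and Capella with total return 49.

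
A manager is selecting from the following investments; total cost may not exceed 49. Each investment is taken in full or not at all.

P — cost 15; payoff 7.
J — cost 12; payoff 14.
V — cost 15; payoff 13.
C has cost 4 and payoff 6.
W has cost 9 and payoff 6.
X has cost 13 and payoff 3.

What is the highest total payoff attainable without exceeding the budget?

Treat it as a binary knapsack problem.
Take P, J, V, and C: cost 15 + 12 + 15 + 4 = 46 ≤ 49, payoff 7 + 14 + 13 + 6 = 40.
No other feasible combination does better.

40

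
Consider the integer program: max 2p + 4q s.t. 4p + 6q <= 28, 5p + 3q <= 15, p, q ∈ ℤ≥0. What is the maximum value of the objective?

The continuous relaxation peaks at (0, 4.67) with value 18.67; rounding to a feasible lattice point costs some objective.
(p,q)=(0,4): 4·0+6·4=24≤28, 5·0+3·4=12≤15, objective 16.
(p,q)=(1,3): 4·1+6·3=22≤28, 5·1+3·3=14≤15, objective 14.
(p,q)=(0,3): 4·0+6·3=18≤28, 5·0+3·3=9≤15, objective 12.
The best lattice point is (0,4), giving 16.

16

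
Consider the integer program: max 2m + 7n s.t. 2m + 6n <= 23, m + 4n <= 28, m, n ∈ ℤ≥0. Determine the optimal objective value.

25

(m,n)=(2,3): 2·2+6·3=22≤23, 1·2+4·3=14≤28, objective 25.
(m,n)=(1,3): 2·1+6·3=20≤23, 1·1+4·3=13≤28, objective 23.
(m,n)=(0,3): 2·0+6·3=18≤23, 1·0+4·3=12≤28, objective 21.
(m,n)=(3,2): 2·3+6·2=18≤23, 1·3+4·2=11≤28, objective 20.
Maximum is 25 at (m,n)=(2,3).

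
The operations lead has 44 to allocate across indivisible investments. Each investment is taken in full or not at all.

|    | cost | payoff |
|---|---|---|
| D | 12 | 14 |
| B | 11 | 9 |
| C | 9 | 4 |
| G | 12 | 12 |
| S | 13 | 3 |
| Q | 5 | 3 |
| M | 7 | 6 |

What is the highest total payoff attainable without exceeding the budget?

Allowing fractional choices, the relaxed optimum would be about 42.2, but investments are indivisible.
D + B + G + Q: cost 12 + 11 + 12 + 5 = 40 ≤ 44, payoff 14 + 9 + 12 + 3 = 38.
D + B + C + G: cost 12 + 11 + 9 + 12 = 44 ≤ 44, payoff 14 + 9 + 4 + 12 = 39.
D + B + G + M: cost 12 + 11 + 12 + 7 = 42 ≤ 44, payoff 14 + 9 + 12 + 6 = 41.
Best is D, B, G, and M with total payoff 41.

41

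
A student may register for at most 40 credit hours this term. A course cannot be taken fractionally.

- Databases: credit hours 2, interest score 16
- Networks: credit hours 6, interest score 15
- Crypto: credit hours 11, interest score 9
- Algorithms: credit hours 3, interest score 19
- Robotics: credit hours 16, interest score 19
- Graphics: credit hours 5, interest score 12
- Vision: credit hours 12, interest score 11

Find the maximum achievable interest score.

Allowing fractional choices, the relaxed optimum would be about 88.3, but courses are indivisible.
Databases + Networks + Crypto + Algorithms + Graphics + Vision: credit hours 2 + 6 + 11 + 3 + 5 + 12 = 39 ≤ 40, interest score 16 + 15 + 9 + 19 + 12 + 11 = 82.
Databases + Networks + Algorithms + Robotics + Graphics: credit hours 2 + 6 + 3 + 16 + 5 = 32 ≤ 40, interest score 16 + 15 + 19 + 19 + 12 = 81.
Databases + Networks + Algorithms + Robotics + Vision: credit hours 2 + 6 + 3 + 16 + 12 = 39 ≤ 40, interest score 16 + 15 + 19 + 19 + 11 = 80.
Best is Databases, Networks, Crypto, Algorithms, Graphics, and Vision with total interest score 82.

82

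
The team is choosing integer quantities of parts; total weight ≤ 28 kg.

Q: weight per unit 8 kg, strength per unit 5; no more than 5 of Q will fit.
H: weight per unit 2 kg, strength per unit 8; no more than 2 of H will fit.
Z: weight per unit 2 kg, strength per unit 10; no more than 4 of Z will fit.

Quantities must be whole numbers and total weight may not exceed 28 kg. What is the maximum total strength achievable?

Take 2×Q, 2×H, and 4×Z: weight 28 ≤ 28, strength 2·5 + 2·8 + 4·10 = 66.
Z has the best ratio (10/2) and is taken to its limit of 4; remaining capacity is filled optimally with the others.

66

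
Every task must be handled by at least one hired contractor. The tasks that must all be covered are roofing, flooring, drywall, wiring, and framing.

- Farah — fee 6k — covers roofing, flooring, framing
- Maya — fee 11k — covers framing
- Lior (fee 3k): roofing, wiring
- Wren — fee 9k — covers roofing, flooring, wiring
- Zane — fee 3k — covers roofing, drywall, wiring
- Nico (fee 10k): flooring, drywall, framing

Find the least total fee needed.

This is a weighted set-cover instance.
Choose Farah and Zane: together they cover roofing, flooring, drywall, wiring, framing — every task.
Total fee: 6 + 3 = 9.
No cover costs less than 9.

9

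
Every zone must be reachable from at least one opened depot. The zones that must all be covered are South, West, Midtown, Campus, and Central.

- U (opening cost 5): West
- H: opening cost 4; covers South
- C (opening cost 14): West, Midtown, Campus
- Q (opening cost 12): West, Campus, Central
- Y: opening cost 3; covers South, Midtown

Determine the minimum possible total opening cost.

15

This is an integer covering problem.
Choose Q and Y: together they cover South, West, Midtown, Campus, Central — every zone.
Total opening cost: 12 + 3 = 15.
No cover costs less than 15.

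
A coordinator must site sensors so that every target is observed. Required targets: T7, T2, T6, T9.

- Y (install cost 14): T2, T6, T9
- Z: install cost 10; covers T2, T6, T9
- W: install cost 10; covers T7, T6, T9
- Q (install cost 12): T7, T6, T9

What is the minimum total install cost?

20

This is an integer covering problem.
Choose Z and W: together they cover T7, T2, T6, T9 — every target.
Total install cost: 10 + 10 = 20.
No cover costs less than 20.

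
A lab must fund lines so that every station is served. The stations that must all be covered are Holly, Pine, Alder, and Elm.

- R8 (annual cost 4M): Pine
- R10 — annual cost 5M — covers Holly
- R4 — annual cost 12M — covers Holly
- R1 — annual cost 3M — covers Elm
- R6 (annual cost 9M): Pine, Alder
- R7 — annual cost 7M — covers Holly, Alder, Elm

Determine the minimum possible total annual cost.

11

Choose R8 and R7: together they cover Holly, Pine, Alder, Elm — every station.
Total annual cost: 4 + 7 = 11.
No cover costs less than 11.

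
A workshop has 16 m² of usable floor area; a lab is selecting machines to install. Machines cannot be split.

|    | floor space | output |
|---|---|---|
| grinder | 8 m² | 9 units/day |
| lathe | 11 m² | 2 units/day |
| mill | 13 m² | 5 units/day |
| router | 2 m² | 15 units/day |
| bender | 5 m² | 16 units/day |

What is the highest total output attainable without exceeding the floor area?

Take grinder, router, and bender: floor space 8 + 2 + 5 = 15 ≤ 16, output 9 + 15 + 16 = 40.
No other feasible combination does better.

40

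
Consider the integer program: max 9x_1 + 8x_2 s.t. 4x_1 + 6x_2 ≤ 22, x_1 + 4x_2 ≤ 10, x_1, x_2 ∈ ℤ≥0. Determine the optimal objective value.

45

(x_1,x_2)=(5,0) is feasible, giving 45.
(x_1,x_2)=(4,1) is feasible, giving 44.
(x_1,x_2)=(4,0) is feasible, giving 36.
No feasible integer point exceeds 45.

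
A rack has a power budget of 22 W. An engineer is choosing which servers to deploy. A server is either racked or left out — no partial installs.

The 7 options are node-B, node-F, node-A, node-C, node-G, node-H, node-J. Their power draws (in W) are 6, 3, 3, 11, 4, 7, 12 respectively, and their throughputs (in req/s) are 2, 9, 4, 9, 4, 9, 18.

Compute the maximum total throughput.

36

Take node-F, node-H, and node-J: power draw 3 + 7 + 12 = 22 ≤ 22, throughput 9 + 9 + 18 = 36.
No other feasible combination does better.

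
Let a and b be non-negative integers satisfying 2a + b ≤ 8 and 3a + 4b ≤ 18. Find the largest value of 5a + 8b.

Relaxing integrality, the LP optimum is 36.00 at (a,b) = (0, 4.5), which is not an integer point.
(a,b)=(2,3): 2·2+1·3=7≤8, 3·2+4·3=18≤18, objective 34.
(a,b)=(0,4): 2·0+1·4=4≤8, 3·0+4·4=16≤18, objective 32.
The best lattice point is (2,3), giving 34.

34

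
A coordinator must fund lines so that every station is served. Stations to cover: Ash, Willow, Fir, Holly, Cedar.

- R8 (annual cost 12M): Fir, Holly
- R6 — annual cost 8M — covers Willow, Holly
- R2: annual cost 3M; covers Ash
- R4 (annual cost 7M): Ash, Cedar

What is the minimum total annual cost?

27

The greedy cost-per-new-station heuristic would pick R2, R6, R4, and R8 for 30, but a cheaper cover exists.
Choose R8, R6, and R4: together they cover Ash, Willow, Fir, Holly, Cedar — every station.
Total annual cost: 12 + 8 + 7 = 27.
No cover costs less than 27.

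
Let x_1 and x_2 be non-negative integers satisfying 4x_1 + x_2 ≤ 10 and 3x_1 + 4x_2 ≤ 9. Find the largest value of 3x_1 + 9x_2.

18

The continuous relaxation peaks at (0, 2.25) with value 20.25; rounding to a feasible lattice point costs some objective.
(x_1,x_2)=(0,2): 4·0+1·2=2≤10, 3·0+4·2=8≤9, objective 18.
(x_1,x_2)=(1,1): 4·1+1·1=5≤10, 3·1+4·1=7≤9, objective 12.
No feasible integer point exceeds 18.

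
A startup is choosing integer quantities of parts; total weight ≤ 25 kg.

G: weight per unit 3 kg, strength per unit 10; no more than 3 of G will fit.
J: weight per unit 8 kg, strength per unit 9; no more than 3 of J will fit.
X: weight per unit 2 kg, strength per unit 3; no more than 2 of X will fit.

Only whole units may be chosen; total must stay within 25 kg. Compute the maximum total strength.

This is a bounded integer knapsack.
Take 3×G and 2×J: weight 25 ≤ 25, strength 3·10 + 2·9 = 48.
G has the best ratio (10/3) and is taken to its limit of 3; remaining capacity is filled optimally with the others.

48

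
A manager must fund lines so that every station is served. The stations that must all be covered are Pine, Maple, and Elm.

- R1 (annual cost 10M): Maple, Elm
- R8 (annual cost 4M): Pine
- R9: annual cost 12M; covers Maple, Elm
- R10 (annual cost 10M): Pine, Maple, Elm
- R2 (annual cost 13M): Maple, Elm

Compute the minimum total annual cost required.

10

R10 alone covers Pine, Maple, Elm — every station.
Total annual cost: 10.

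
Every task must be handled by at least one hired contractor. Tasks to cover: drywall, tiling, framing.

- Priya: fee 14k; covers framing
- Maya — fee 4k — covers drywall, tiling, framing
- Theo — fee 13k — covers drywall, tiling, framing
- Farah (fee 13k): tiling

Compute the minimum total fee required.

This is an integer covering problem.
Maya alone covers drywall, tiling, framing — every task.
Total fee: 4.
No cover costs less than 4.

4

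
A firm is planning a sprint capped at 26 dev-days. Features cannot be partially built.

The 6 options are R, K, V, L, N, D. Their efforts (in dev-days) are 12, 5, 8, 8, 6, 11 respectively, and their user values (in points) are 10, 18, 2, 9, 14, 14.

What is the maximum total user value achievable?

46

Allowing fractional choices, the relaxed optimum would be about 50.5, but features are indivisible.
R + K + N: effort 12 + 5 + 6 = 23 ≤ 26, user value 10 + 18 + 14 = 42.
K + N + D: effort 5 + 6 + 11 = 22 ≤ 26, user value 18 + 14 + 14 = 46.
Best is K, N, and D with total user value 46.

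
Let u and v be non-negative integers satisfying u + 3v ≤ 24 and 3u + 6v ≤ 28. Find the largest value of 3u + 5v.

27

(u,v)=(9,0): 1·9+3·0=9≤24, 3·9+6·0=27≤28, objective 27.
(u,v)=(8,0): 1·8+3·0=8≤24, 3·8+6·0=24≤28, objective 24.
No feasible integer point exceeds 27.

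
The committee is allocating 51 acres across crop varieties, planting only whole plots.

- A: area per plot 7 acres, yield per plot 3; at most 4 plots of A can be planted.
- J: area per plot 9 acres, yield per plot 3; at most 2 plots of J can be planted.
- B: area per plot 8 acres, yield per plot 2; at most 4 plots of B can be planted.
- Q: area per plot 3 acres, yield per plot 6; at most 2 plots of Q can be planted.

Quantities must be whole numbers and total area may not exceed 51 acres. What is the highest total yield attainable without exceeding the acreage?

This is a bounded integer knapsack.
Q has the best ratio (6/3); taking only Q gives at most 2×6 = 12 (stopped by the supply cap of 2).
Mixing does better — 4×A, 1×J, 1×B, and 2×Q: area 51 ≤ 51, yield 4·3 + 1·3 + 1·2 + 2·6 = 29.

29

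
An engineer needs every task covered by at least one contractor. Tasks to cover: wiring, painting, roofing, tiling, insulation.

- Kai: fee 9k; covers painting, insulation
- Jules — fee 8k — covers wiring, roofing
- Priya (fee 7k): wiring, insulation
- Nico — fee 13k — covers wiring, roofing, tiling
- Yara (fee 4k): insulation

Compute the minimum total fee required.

The greedy cost-per-new-task heuristic would pick Priya, Nico, and Kai for 29, but a cheaper cover exists.
Choose Kai and Nico: together they cover wiring, painting, roofing, tiling, insulation — every task.
Total fee: 9 + 13 = 22.
No cover costs less than 22.

22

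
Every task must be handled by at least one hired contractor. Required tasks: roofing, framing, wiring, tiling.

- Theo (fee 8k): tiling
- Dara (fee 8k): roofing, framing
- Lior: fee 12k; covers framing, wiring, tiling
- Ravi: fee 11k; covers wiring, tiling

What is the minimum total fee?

19

This is an integer covering problem.
Choose Dara and Ravi: together they cover roofing, framing, wiring, tiling — every task.
Total fee: 8 + 11 = 19.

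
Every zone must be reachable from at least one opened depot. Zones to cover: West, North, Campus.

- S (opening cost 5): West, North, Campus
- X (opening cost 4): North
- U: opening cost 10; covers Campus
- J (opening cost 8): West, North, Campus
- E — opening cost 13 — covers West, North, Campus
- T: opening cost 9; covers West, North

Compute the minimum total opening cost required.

This is a weighted set-cover instance.
S alone covers West, North, Campus — every zone.
Total opening cost: 5.
No cover costs less than 5.

5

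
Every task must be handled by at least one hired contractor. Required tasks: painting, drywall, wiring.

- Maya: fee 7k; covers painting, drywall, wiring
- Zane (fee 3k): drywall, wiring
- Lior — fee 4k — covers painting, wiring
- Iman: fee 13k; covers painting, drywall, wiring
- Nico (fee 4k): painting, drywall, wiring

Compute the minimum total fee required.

Nico alone covers painting, drywall, wiring — every task.
Total fee: 4.
No cover costs less than 4.

4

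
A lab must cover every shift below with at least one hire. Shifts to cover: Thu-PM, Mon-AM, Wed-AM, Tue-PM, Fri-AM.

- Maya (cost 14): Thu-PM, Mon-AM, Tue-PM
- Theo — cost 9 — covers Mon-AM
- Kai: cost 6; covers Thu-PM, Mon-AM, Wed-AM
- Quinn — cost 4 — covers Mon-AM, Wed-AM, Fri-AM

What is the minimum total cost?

The greedy cost-per-new-shift heuristic would pick Quinn, Kai, and Maya for 24, but a cheaper cover exists.
Choose Maya and Quinn: together they cover Thu-PM, Mon-AM, Wed-AM, Tue-PM, Fri-AM — every shift.
Total cost: 14 + 4 = 18.
No cover costs less than 18.

18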